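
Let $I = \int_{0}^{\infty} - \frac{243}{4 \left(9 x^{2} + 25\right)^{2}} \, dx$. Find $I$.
$- \frac{81 \pi}{2000}$

Recall the elementary integral
$$J(a) = \int_{0}^{\infty} - \frac{3}{4 \left(a^{2} + x^{2}\right)} \, dx = - \frac{3 \pi}{8 a}.$$

Differentiating under the integral sign with respect to $a$,
$$\frac{dJ}{da} = \int_{0}^{\infty} \frac{3 a}{2 \left(a^{2} + x^{2}\right)^{2}} \, dx = \frac{3 \pi}{8 a^{2}},$$
so $\int_{0}^{\infty} - \frac{3}{4 \left(a^{2} + x^{2}\right)^{2}} \, dx = - \frac{3 \pi}{16 a^{3}}$.

Setting $a = \frac{5}{3}$:
$$I = - \frac{81 \pi}{2000}.$$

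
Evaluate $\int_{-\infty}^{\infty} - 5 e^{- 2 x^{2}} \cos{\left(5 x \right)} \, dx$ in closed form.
$- \frac{5 \sqrt{2} \sqrt{\pi}}{2 e^{\frac{25}{8}}}$

Treat the cosine frequency as a parameter and define $I(b) = \int_{-\infty}^{\infty} - 5 e^{- 2 x^{2}} \cos{\left(b x \right)} \, dx$.

Differentiating under the integral sign,
$$I'(b) = \int_{-\infty}^{\infty} 5 x e^{- 2 x^{2}} \sin{\left(b x \right)} \, dx.$$

Integrate $\int_{-\infty}^{\infty} x \sin(b x)\, e^{- 2 x^{2}}\, dx$ by parts with $u = \sin(b x)$ and $dv = x\, e^{- 2 x^{2}}\, dx$, giving $v = - \frac{e^{- 2 x^{2}}}{4}$. The boundary term vanishes and
$$\int_{-\infty}^{\infty} x \sin(b x)\, e^{- 2 x^{2}}\, dx = \frac{b}{4} \int_{-\infty}^{\infty} \cos(b x)\, e^{- 2 x^{2}}\, dx,$$
so $I'(b) = - \frac{b}{4}\, I(b)$.

This is a separable first-order ODE; solving with the initial condition $I(0) = \int_{-\infty}^{\infty} - 5 e^{- 2 x^{2}}\,dx = - \frac{5 \sqrt{2} \sqrt{\pi}}{2}$ gives
$$I(b) = - \frac{5 \sqrt{2} \sqrt{\pi} e^{- \frac{b^{2}}{8}}}{2}.$$

Setting $b = 5$:
$$I = - \frac{5 \sqrt{2} \sqrt{\pi}}{2 e^{\frac{25}{8}}}.$$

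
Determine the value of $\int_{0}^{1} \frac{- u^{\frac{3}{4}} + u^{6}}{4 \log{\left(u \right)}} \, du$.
$\frac{\log{\left(2 \right)}}{2}$

Consider the one-parameter family: let $I(a) = \int_{0}^{1} \frac{u^{6} - u^{a}}{4 \log{\left(u \right)}} \, du$.

Since $\dfrac{\partial}{\partial a}\,u^{a} = u^{a} \ln u$, the $\ln u$ in the denominator cancels and
$$\frac{dI}{da} = \int_{0}^{1} - \frac{1}{4} u^{a} \, du = - \frac{1}{4} \left[\frac{u^{a+1}}{a+1}\right]_0^1 = - \frac{1}{4 a + 4}.$$

Integrating with respect to $a$ gives $I(a) = - \frac{\log{\left(a + 1 \right)}}{4} + \frac{\log{\left(7 \right)}}{4} + C$.

At $a = 6$ the integrand is identically $0$, so $I(6) = 0$. The closed form gives $0$, hence $C = 0$.

Setting $a = \frac{3}{4}$:
$$I = \frac{\log{\left(2 \right)}}{2}.$$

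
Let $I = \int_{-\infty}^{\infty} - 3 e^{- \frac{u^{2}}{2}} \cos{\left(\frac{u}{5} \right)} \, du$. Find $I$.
$- \frac{3 \sqrt{2} \sqrt{\pi}}{e^{\frac{1}{50}}}$

Define $I(b) = \int_{-\infty}^{\infty} - 3 e^{- \frac{u^{2}}{2}} \cos{\left(b u \right)} \, du$.

Differentiating under the integral sign,
$$I'(b) = \int_{-\infty}^{\infty} 3 u e^{- \frac{u^{2}}{2}} \sin{\left(b u \right)} \, du.$$

Integrate $\int_{-\infty}^{\infty} u \sin(b u)\, e^{- \frac{u^{2}}{2}}\, du$ by parts with $w = \sin(b u)$ and $dv = u\, e^{- \frac{u^{2}}{2}}\, du$, giving $v = - e^{- \frac{u^{2}}{2}}$. The boundary term vanishes and
$$\int_{-\infty}^{\infty} u \sin(b u)\, e^{- \frac{u^{2}}{2}}\, du = b \int_{-\infty}^{\infty} \cos(b u)\, e^{- \frac{u^{2}}{2}}\, du,$$
so $I'(b) = - b\, I(b)$.

This is a separable first-order ODE; solving with the initial condition $I(0) = \int_{-\infty}^{\infty} - 3 e^{- \frac{u^{2}}{2}}\,du = - 3 \sqrt{2} \sqrt{\pi}$ gives
$$I(b) = - 3 \sqrt{2} \sqrt{\pi} e^{- \frac{b^{2}}{2}}.$$

Setting $b = \frac{1}{5}$:
$$I = - \frac{3 \sqrt{2} \sqrt{\pi}}{e^{\frac{1}{50}}}.$$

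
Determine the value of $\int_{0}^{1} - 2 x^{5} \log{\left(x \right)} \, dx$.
$\frac{1}{18}$

Consider the simpler parametrised integral
$$J(a) = \int_{0}^{1} - 2 x^{a} \, dx = - \frac{2}{a + 1}.$$

Differentiating under the integral sign brings down a factor of $\ln x$:
$$\frac{dJ}{da} = \int_{0}^{1} - 2 x^{a} \log{\left(x \right)} \, dx = \frac{2}{\left(a + 1\right)^{2}}.$$

The integral on the left is $I$, so $I = \frac{2}{\left(a + 1\right)^{2}}$.

Setting $a = 5$:
$$I = \frac{1}{18}.$$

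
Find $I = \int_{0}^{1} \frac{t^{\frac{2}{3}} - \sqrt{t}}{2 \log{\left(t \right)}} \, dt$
$\log{\left(\frac{\sqrt{10}}{3} \right)}$

Consider the one-parameter family: let $I(a) = \int_{0}^{1} \frac{t^{\frac{2}{3}} - t^{a}}{2 \log{\left(t \right)}} \, dt$.

Since $\dfrac{\partial}{\partial a}\,t^{a} = t^{a} \ln t$, the $\ln t$ in the denominator cancels and
$$\frac{dI}{da} = \int_{0}^{1} - \frac{1}{2} t^{a} \, dt = - \frac{1}{2} \left[\frac{t^{a+1}}{a+1}\right]_0^1 = - \frac{1}{2 a + 2}.$$

Integrating with respect to $a$ gives $I(a) = - \frac{\log{\left(a + 1 \right)}}{2} - \frac{\log{\left(3 \right)}}{2} + \frac{\log{\left(5 \right)}}{2} + C$.

At $a = \frac{2}{3}$ the integrand is identically $0$, so $I(\frac{2}{3}) = 0$. The closed form gives $0$, hence $C = 0$.

Setting $a = \frac{1}{2}$:
$$I = \log{\left(\frac{\sqrt{10}}{3} \right)}.$$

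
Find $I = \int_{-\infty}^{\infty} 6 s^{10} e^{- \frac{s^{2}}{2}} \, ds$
$5670 \sqrt{2} \sqrt{\pi}$

Begin with the known integral
$$J(a) = \int_{-\infty}^{\infty} 6 e^{- a s^{2}} \, ds = \frac{6 \sqrt{\pi}}{\sqrt{a}}.$$

Differentiating under the integral sign brings down a factor of $(-s^2)$:
$$\frac{dJ}{da} = \int_{-\infty}^{\infty} - 6 s^{2} e^{- a s^{2}} \, ds = - \frac{3 \sqrt{\pi}}{a^{\frac{3}{2}}}.$$

Repeating $5$ times in total — each differentiation brings down another $(-s^2)$ — gives
$$\frac{d^{5}J}{da^{5}} = \int_{-\infty}^{\infty} - 6 s^{10} e^{- a s^{2}} \, ds = - \frac{2835 \sqrt{\pi}}{16 a^{\frac{11}{2}}},$$
and the integrand here is $(-1)^{5}$ times the target integrand, so $I = (-1)^{5}\,\frac{d^{5}J}{da^{5}} = \frac{2835 \sqrt{\pi}}{16 a^{\frac{11}{2}}}$.

Setting $a = \frac{1}{2}$:
$$I = 5670 \sqrt{2} \sqrt{\pi}.$$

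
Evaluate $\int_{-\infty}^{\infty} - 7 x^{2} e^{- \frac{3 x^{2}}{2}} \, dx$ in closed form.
$- \frac{7 \sqrt{6} \sqrt{\pi}}{9}$

Consider the simpler parametrised integral
$$J(a) = \int_{-\infty}^{\infty} - 7 e^{- a x^{2}} \, dx = - \frac{7 \sqrt{\pi}}{\sqrt{a}}.$$

Differentiating under the integral sign brings down a factor of $(-x^2)$:
$$\frac{dJ}{da} = \int_{-\infty}^{\infty} 7 x^{2} e^{- a x^{2}} \, dx = \frac{7 \sqrt{\pi}}{2 a^{\frac{3}{2}}}.$$

The integral on the left is $-I$, so $I = - \frac{7 \sqrt{\pi}}{2 a^{\frac{3}{2}}}$.

Setting $a = \frac{3}{2}$:
$$I = - \frac{7 \sqrt{6} \sqrt{\pi}}{9}.$$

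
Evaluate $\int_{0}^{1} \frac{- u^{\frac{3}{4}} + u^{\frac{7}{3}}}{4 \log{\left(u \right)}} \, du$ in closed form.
$- \frac{\log{\left(21 \right)}}{4} + \frac{\log{\left(40 \right)}}{4}$

Introduce a parameter $a$ in the exponent: let $I(a) = \int_{0}^{1} \frac{u^{\frac{7}{3}} - u^{a}}{4 \log{\left(u \right)}} \, du$.

Since $\dfrac{\partial}{\partial a}\,u^{a} = u^{a} \ln u$, the $\ln u$ in the denominator cancels and
$$\frac{dI}{da} = \int_{0}^{1} - \frac{1}{4} u^{a} \, du = - \frac{1}{4} \left[\frac{u^{a+1}}{a+1}\right]_0^1 = - \frac{1}{4 a + 4}.$$

Integrating with respect to $a$ gives $I(a) = - \frac{\log{\left(a + 1 \right)}}{4} - \frac{\log{\left(3 \right)}}{4} + \frac{\log{\left(10 \right)}}{4} + C$.

At $a = \frac{7}{3}$ the integrand is identically $0$, so $I(\frac{7}{3}) = 0$. The closed form gives $0$, hence $C = 0$.

Setting $a = \frac{3}{4}$:
$$I = - \frac{\log{\left(21 \right)}}{4} + \frac{\log{\left(40 \right)}}{4}.$$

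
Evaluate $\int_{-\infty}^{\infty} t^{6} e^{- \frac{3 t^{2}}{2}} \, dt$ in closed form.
$\frac{5 \sqrt{6} \sqrt{\pi}}{27}$

Start from the elementary integral
$$J(a) = \int_{-\infty}^{\infty} e^{- a t^{2}} \, dt = \frac{\sqrt{\pi}}{\sqrt{a}}.$$

Differentiating under the integral sign brings down a factor of $(-t^2)$:
$$\frac{dJ}{da} = \int_{-\infty}^{\infty} - t^{2} e^{- a t^{2}} \, dt = - \frac{\sqrt{\pi}}{2 a^{\frac{3}{2}}}.$$

Repeating $3$ times in total — each differentiation brings down another $(-t^2)$ — gives
$$\frac{d^{3}J}{da^{3}} = \int_{-\infty}^{\infty} - t^{6} e^{- a t^{2}} \, dt = - \frac{15 \sqrt{\pi}}{8 a^{\frac{7}{2}}},$$
and the integrand here is $(-1)^{3}$ times the target integrand, so $I = (-1)^{3}\,\frac{d^{3}J}{da^{3}} = \frac{15 \sqrt{\pi}}{8 a^{\frac{7}{2}}}$.

Setting $a = \frac{3}{2}$:
$$I = \frac{5 \sqrt{6} \sqrt{\pi}}{27}.$$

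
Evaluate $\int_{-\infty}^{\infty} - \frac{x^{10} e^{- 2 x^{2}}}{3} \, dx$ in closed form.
$- \frac{315 \sqrt{2} \sqrt{\pi}}{2048}$

Begin with the known integral
$$J(a) = \int_{-\infty}^{\infty} - \frac{e^{- a x^{2}}}{3} \, dx = - \frac{\sqrt{\pi}}{3 \sqrt{a}}.$$

Differentiating under the integral sign brings down a factor of $(-x^2)$:
$$\frac{dJ}{da} = \int_{-\infty}^{\infty} \frac{x^{2} e^{- a x^{2}}}{3} \, dx = \frac{\sqrt{\pi}}{6 a^{\frac{3}{2}}}.$$

Repeating $5$ times in total — each differentiation brings down another $(-x^2)$ — gives
$$\frac{d^{5}J}{da^{5}} = \int_{-\infty}^{\infty} \frac{x^{10} e^{- a x^{2}}}{3} \, dx = \frac{315 \sqrt{\pi}}{32 a^{\frac{11}{2}}},$$
and the integrand here is $(-1)^{5}$ times the target integrand, so $I = (-1)^{5}\,\frac{d^{5}J}{da^{5}} = - \frac{315 \sqrt{\pi}}{32 a^{\frac{11}{2}}}$.

Setting $a = 2$:
$$I = - \frac{315 \sqrt{2} \sqrt{\pi}}{2048}.$$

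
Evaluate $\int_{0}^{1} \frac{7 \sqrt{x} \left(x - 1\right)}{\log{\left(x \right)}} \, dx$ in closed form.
$- \log{\left(\frac{2187}{78125} \right)}$

Introduce a parameter $a$ in the exponent: let $I(a) = \int_{0}^{1} \frac{7 \left(x^{\frac{3}{2}} - x^{a}\right)}{\log{\left(x \right)}} \, dx$.

Since $\dfrac{\partial}{\partial a}\,x^{a} = x^{a} \ln x$, the $\ln x$ in the denominator cancels and
$$\frac{dI}{da} = \int_{0}^{1} -7 x^{a} \, dx = -7 \left[\frac{x^{a+1}}{a+1}\right]_0^1 = - \frac{7}{a + 1}.$$

Integrating with respect to $a$ gives $I(a) = - \log{\left(\frac{128 \left(a + 1\right)^{7}}{78125} \right)} + C$.

At $a = \frac{3}{2}$ the integrand is identically $0$, so $I(\frac{3}{2}) = 0$. The closed form gives $0$, hence $C = 0$.

Setting $a = \frac{1}{2}$:
$$I = - \log{\left(\frac{2187}{78125} \right)}.$$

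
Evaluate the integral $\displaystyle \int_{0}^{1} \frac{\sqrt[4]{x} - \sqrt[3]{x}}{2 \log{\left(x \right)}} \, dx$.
$\log{\left(\frac{\sqrt{15}}{4} \right)}$

Consider the one-parameter family: let $I(a) = \int_{0}^{1} \frac{- \sqrt[3]{x} + x^{a}}{2 \log{\left(x \right)}} \, dx$.

Since $\dfrac{\partial}{\partial a}\,x^{a} = x^{a} \ln x$, the $\ln x$ in the denominator cancels and
$$\frac{dI}{da} = \int_{0}^{1} \frac{1}{2} x^{a} \, dx = \frac{1}{2} \left[\frac{x^{a+1}}{a+1}\right]_0^1 = \frac{1}{2 \left(a + 1\right)}.$$

Integrating with respect to $a$ gives $I(a) = \frac{\log{\left(a + 1 \right)}}{2} - \log{\left(2 \right)} + \frac{\log{\left(3 \right)}}{2} + C$.

At $a = \frac{1}{3}$ the integrand is identically $0$, so $I(\frac{1}{3}) = 0$. The closed form gives $0$, hence $C = 0$.

Setting $a = \frac{1}{4}$:
$$I = \log{\left(\frac{\sqrt{15}}{4} \right)}.$$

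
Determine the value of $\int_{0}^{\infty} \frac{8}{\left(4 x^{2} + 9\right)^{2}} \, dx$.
$\frac{\pi}{27}$

Start from the standard arctangent integral
$$J(a) = \int_{0}^{\infty} \frac{1}{2 \left(a^{2} + x^{2}\right)} \, dx = \frac{\pi}{4 a}.$$

Differentiating under the integral sign with respect to $a$,
$$\frac{dJ}{da} = \int_{0}^{\infty} - \frac{a}{\left(a^{2} + x^{2}\right)^{2}} \, dx = - \frac{\pi}{4 a^{2}},$$
so $\int_{0}^{\infty} \frac{1}{2 \left(a^{2} + x^{2}\right)^{2}} \, dx = \frac{\pi}{8 a^{3}}$.

Setting $a = \frac{3}{2}$:
$$I = \frac{\pi}{27}.$$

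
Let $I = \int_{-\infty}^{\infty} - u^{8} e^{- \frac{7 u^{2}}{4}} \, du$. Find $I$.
$- \frac{480 \sqrt{7} \sqrt{\pi}}{2401}$

Begin with the known integral
$$J(a) = \int_{-\infty}^{\infty} - e^{- a u^{2}} \, du = - \frac{\sqrt{\pi}}{\sqrt{a}}.$$

Differentiating under the integral sign brings down a factor of $(-u^2)$:
$$\frac{dJ}{da} = \int_{-\infty}^{\infty} u^{2} e^{- a u^{2}} \, du = \frac{\sqrt{\pi}}{2 a^{\frac{3}{2}}}.$$

Repeating $4$ times in total — each differentiation brings down another $(-u^2)$ — gives
$$\frac{d^{4}J}{da^{4}} = \int_{-\infty}^{\infty} - u^{8} e^{- a u^{2}} \, du = - \frac{105 \sqrt{\pi}}{16 a^{\frac{9}{2}}},$$
and the integrand here is exactly the target integrand, so $I = - \frac{105 \sqrt{\pi}}{16 a^{\frac{9}{2}}}$.

Setting $a = \frac{7}{4}$:
$$I = - \frac{480 \sqrt{7} \sqrt{\pi}}{2401}.$$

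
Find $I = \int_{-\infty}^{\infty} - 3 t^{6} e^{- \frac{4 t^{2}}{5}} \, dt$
$- \frac{5625 \sqrt{5} \sqrt{\pi}}{1024}$

Start from the elementary integral
$$J(a) = \int_{-\infty}^{\infty} - 3 e^{- a t^{2}} \, dt = - \frac{3 \sqrt{\pi}}{\sqrt{a}}.$$

Differentiating under the integral sign brings down a factor of $(-t^2)$:
$$\frac{dJ}{da} = \int_{-\infty}^{\infty} 3 t^{2} e^{- a t^{2}} \, dt = \frac{3 \sqrt{\pi}}{2 a^{\frac{3}{2}}}.$$

Repeating $3$ times in total — each differentiation brings down another $(-t^2)$ — gives
$$\frac{d^{3}J}{da^{3}} = \int_{-\infty}^{\infty} 3 t^{6} e^{- a t^{2}} \, dt = \frac{45 \sqrt{\pi}}{8 a^{\frac{7}{2}}},$$
and the integrand here is $(-1)^{3}$ times the target integrand, so $I = (-1)^{3}\,\frac{d^{3}J}{da^{3}} = - \frac{45 \sqrt{\pi}}{8 a^{\frac{7}{2}}}$.

Setting $a = \frac{4}{5}$:
$$I = - \frac{5625 \sqrt{5} \sqrt{\pi}}{1024}.$$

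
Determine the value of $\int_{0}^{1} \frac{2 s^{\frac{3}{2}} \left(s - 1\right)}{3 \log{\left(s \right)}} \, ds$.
$- \frac{2 \log{\left(5 \right)}}{3} + \frac{2 \log{\left(7 \right)}}{3}$

Introduce a parameter $a$ in the exponent: let $I(a) = \int_{0}^{1} \frac{2 \left(s^{\frac{5}{2}} - s^{a}\right)}{3 \log{\left(s \right)}} \, ds$.

Since $\dfrac{\partial}{\partial a}\,s^{a} = s^{a} \ln s$, the $\ln s$ in the denominator cancels and
$$\frac{dI}{da} = \int_{0}^{1} - \frac{2}{3} s^{a} \, ds = - \frac{2}{3} \left[\frac{s^{a+1}}{a+1}\right]_0^1 = - \frac{2}{3 a + 3}.$$

Integrating with respect to $a$ gives $I(a) = - \frac{2 \log{\left(a + 1 \right)}}{3} - \frac{2 \log{\left(2 \right)}}{3} + \frac{2 \log{\left(7 \right)}}{3} + C$.

At $a = \frac{5}{2}$ the integrand is identically $0$, so $I(\frac{5}{2}) = 0$. The closed form gives $0$, hence $C = 0$.

Setting $a = \frac{3}{2}$:
$$I = - \frac{2 \log{\left(5 \right)}}{3} + \frac{2 \log{\left(7 \right)}}{3}.$$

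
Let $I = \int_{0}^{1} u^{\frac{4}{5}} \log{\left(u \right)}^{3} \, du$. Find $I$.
$- \frac{1250}{2187}$

Start from the elementary integral
$$J(a) = \int_{0}^{1} u^{a} \, du = \frac{1}{a + 1}.$$

Differentiating under the integral sign brings down a factor of $\ln u$:
$$\frac{dJ}{da} = \int_{0}^{1} u^{a} \log{\left(u \right)} \, du = - \frac{1}{\left(a + 1\right)^{2}}.$$

Repeating $3$ times in total — each differentiation brings down another $\ln u$ — gives
$$\frac{d^{3}J}{da^{3}} = \int_{0}^{1} u^{a} \log{\left(u \right)}^{3} \, du = - \frac{6}{\left(a + 1\right)^{4}},$$
and the integrand here is exactly the target integrand, so $I = - \frac{6}{\left(a + 1\right)^{4}}$.

Setting $a = \frac{4}{5}$:
$$I = - \frac{1250}{2187}.$$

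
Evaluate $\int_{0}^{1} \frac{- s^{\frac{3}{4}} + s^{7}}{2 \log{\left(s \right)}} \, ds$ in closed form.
$- \frac{\log{\left(7 \right)}}{2} + \frac{5 \log{\left(2 \right)}}{2}$

Introduce a parameter $a$ in the exponent: let $I(a) = \int_{0}^{1} \frac{s^{7} - s^{a}}{2 \log{\left(s \right)}} \, ds$.

Since $\dfrac{\partial}{\partial a}\,s^{a} = s^{a} \ln s$, the $\ln s$ in the denominator cancels and
$$\frac{dI}{da} = \int_{0}^{1} - \frac{1}{2} s^{a} \, ds = - \frac{1}{2} \left[\frac{s^{a+1}}{a+1}\right]_0^1 = - \frac{1}{2 a + 2}.$$

Integrating with respect to $a$ gives $I(a) = - \frac{\log{\left(a + 1 \right)}}{2} + \frac{3 \log{\left(2 \right)}}{2} + C$.

At $a = 7$ the integrand is identically $0$, so $I(7) = 0$. The closed form gives $0$, hence $C = 0$.

Setting $a = \frac{3}{4}$:
$$I = - \frac{\log{\left(7 \right)}}{2} + \frac{5 \log{\left(2 \right)}}{2}.$$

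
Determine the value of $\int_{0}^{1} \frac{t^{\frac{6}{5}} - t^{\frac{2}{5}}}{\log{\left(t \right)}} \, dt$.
$- \log{\left(7 \right)} + \log{\left(11 \right)}$

Consider the one-parameter family: let $I(a) = \int_{0}^{1} \frac{t^{\frac{6}{5}} - t^{a}}{\log{\left(t \right)}} \, dt$.

Since $\dfrac{\partial}{\partial a}\,t^{a} = t^{a} \ln t$, the $\ln t$ in the denominator cancels and
$$\frac{dI}{da} = \int_{0}^{1} -1 t^{a} \, dt = -1 \left[\frac{t^{a+1}}{a+1}\right]_0^1 = - \frac{1}{a + 1}.$$

Integrating with respect to $a$ gives $I(a) = - \log{\left(\frac{5 a}{11} + \frac{5}{11} \right)} + C$.

At $a = \frac{6}{5}$ the integrand is identically $0$, so $I(\frac{6}{5}) = 0$. The closed form gives $0$, hence $C = 0$.

Setting $a = \frac{2}{5}$:
$$I = - \log{\left(7 \right)} + \log{\left(11 \right)}.$$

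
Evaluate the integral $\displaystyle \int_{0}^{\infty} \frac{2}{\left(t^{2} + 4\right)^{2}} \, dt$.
$\frac{\pi}{16}$

Begin with the known result
$$J(a) = \int_{0}^{\infty} \frac{2}{a^{2} + t^{2}} \, dt = \frac{\pi}{a}.$$

Differentiating under the integral sign with respect to $a$,
$$\frac{dJ}{da} = \int_{0}^{\infty} - \frac{4 a}{\left(a^{2} + t^{2}\right)^{2}} \, dt = - \frac{\pi}{a^{2}},$$
so $\int_{0}^{\infty} \frac{2}{\left(a^{2} + t^{2}\right)^{2}} \, dt = \frac{\pi}{2 a^{3}}$.

Setting $a = 2$:
$$I = \frac{\pi}{16}.$$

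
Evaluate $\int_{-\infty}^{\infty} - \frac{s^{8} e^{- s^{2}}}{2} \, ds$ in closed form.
$- \frac{105 \sqrt{\pi}}{32}$

Begin with the known integral
$$J(a) = \int_{-\infty}^{\infty} - \frac{e^{- a s^{2}}}{2} \, ds = - \frac{\sqrt{\pi}}{2 \sqrt{a}}.$$

Differentiating under the integral sign brings down a factor of $(-s^2)$:
$$\frac{dJ}{da} = \int_{-\infty}^{\infty} \frac{s^{2} e^{- a s^{2}}}{2} \, ds = \frac{\sqrt{\pi}}{4 a^{\frac{3}{2}}}.$$

Repeating $4$ times in total — each differentiation brings down another $(-s^2)$ — gives
$$\frac{d^{4}J}{da^{4}} = \int_{-\infty}^{\infty} - \frac{s^{8} e^{- a s^{2}}}{2} \, ds = - \frac{105 \sqrt{\pi}}{32 a^{\frac{9}{2}}},$$
and the integrand here is exactly the target integrand, so $I = - \frac{105 \sqrt{\pi}}{32 a^{\frac{9}{2}}}$.

Setting $a = 1$:
$$I = - \frac{105 \sqrt{\pi}}{32}.$$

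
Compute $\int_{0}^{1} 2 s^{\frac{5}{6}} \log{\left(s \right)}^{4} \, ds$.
$\frac{373248}{161051}$

Consider the simpler parametrised integral
$$J(a) = \int_{0}^{1} 2 s^{a} \, ds = \frac{2}{a + 1}.$$

Differentiating under the integral sign brings down a factor of $\ln s$:
$$\frac{dJ}{da} = \int_{0}^{1} 2 s^{a} \log{\left(s \right)} \, ds = - \frac{2}{\left(a + 1\right)^{2}}.$$

Repeating $4$ times in total — each differentiation brings down another $\ln s$ — gives
$$\frac{d^{4}J}{da^{4}} = \int_{0}^{1} 2 s^{a} \log{\left(s \right)}^{4} \, ds = \frac{48}{\left(a + 1\right)^{5}},$$
and the integrand here is exactly the target integrand, so $I = \frac{48}{\left(a + 1\right)^{5}}$.

Setting $a = \frac{5}{6}$:
$$I = \frac{373248}{161051}.$$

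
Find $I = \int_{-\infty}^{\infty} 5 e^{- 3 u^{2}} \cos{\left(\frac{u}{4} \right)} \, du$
$\frac{5 \sqrt{3} \sqrt{\pi}}{3 e^{\frac{1}{192}}}$

Define $I(b) = \int_{-\infty}^{\infty} 5 e^{- 3 u^{2}} \cos{\left(b u \right)} \, du$.

Differentiating under the integral sign,
$$I'(b) = \int_{-\infty}^{\infty} - 5 u e^{- 3 u^{2}} \sin{\left(b u \right)} \, du.$$

Integrate $\int_{-\infty}^{\infty} u \sin(b u)\, e^{- 3 u^{2}}\, du$ by parts with $w = \sin(b u)$ and $dv = u\, e^{- 3 u^{2}}\, du$, giving $v = - \frac{e^{- 3 u^{2}}}{6}$. The boundary term vanishes and
$$\int_{-\infty}^{\infty} u \sin(b u)\, e^{- 3 u^{2}}\, du = \frac{b}{6} \int_{-\infty}^{\infty} \cos(b u)\, e^{- 3 u^{2}}\, du,$$
so $I'(b) = - \frac{b}{6}\, I(b)$.

This is a separable first-order ODE; solving with the initial condition $I(0) = \int_{-\infty}^{\infty} 5 e^{- 3 u^{2}}\,du = \frac{5 \sqrt{3} \sqrt{\pi}}{3}$ gives
$$I(b) = \frac{5 \sqrt{3} \sqrt{\pi} e^{- \frac{b^{2}}{12}}}{3}.$$

Setting $b = \frac{1}{4}$:
$$I = \frac{5 \sqrt{3} \sqrt{\pi}}{3 e^{\frac{1}{192}}}.$$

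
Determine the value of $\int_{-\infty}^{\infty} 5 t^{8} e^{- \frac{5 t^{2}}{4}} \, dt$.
$\frac{672 \sqrt{5} \sqrt{\pi}}{125}$

Begin with the known integral
$$J(a) = \int_{-\infty}^{\infty} 5 e^{- a t^{2}} \, dt = \frac{5 \sqrt{\pi}}{\sqrt{a}}.$$

Differentiating under the integral sign brings down a factor of $(-t^2)$:
$$\frac{dJ}{da} = \int_{-\infty}^{\infty} - 5 t^{2} e^{- a t^{2}} \, dt = - \frac{5 \sqrt{\pi}}{2 a^{\frac{3}{2}}}.$$

Repeating $4$ times in total — each differentiation brings down another $(-t^2)$ — gives
$$\frac{d^{4}J}{da^{4}} = \int_{-\infty}^{\infty} 5 t^{8} e^{- a t^{2}} \, dt = \frac{525 \sqrt{\pi}}{16 a^{\frac{9}{2}}},$$
and the integrand here is exactly the target integrand, so $I = \frac{525 \sqrt{\pi}}{16 a^{\frac{9}{2}}}$.

Setting $a = \frac{5}{4}$:
$$I = \frac{672 \sqrt{5} \sqrt{\pi}}{125}.$$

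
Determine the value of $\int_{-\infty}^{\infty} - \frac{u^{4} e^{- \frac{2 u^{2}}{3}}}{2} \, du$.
$- \frac{27 \sqrt{6} \sqrt{\pi}}{64}$

Begin with the known integral
$$J(a) = \int_{-\infty}^{\infty} - \frac{e^{- a u^{2}}}{2} \, du = - \frac{\sqrt{\pi}}{2 \sqrt{a}}.$$

Differentiating under the integral sign brings down a factor of $(-u^2)$:
$$\frac{dJ}{da} = \int_{-\infty}^{\infty} \frac{u^{2} e^{- a u^{2}}}{2} \, du = \frac{\sqrt{\pi}}{4 a^{\frac{3}{2}}}.$$

Repeating twice in total — each differentiation brings down another $(-u^2)$ — gives
$$\frac{d^{2}J}{da^{2}} = \int_{-\infty}^{\infty} - \frac{u^{4} e^{- a u^{2}}}{2} \, du = - \frac{3 \sqrt{\pi}}{8 a^{\frac{5}{2}}},$$
and the integrand here is exactly the target integrand, so $I = - \frac{3 \sqrt{\pi}}{8 a^{\frac{5}{2}}}$.

Setting $a = \frac{2}{3}$:
$$I = - \frac{27 \sqrt{6} \sqrt{\pi}}{64}.$$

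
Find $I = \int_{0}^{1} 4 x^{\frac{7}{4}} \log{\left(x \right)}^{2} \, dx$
$\frac{512}{1331}$

Consider the simpler parametrised integral
$$J(a) = \int_{0}^{1} 4 x^{a} \, dx = \frac{4}{a + 1}.$$

Differentiating under the integral sign brings down a factor of $\ln x$:
$$\frac{dJ}{da} = \int_{0}^{1} 4 x^{a} \log{\left(x \right)} \, dx = - \frac{4}{\left(a + 1\right)^{2}}.$$

Repeating twice in total — each differentiation brings down another $\ln x$ — gives
$$\frac{d^{2}J}{da^{2}} = \int_{0}^{1} 4 x^{a} \log{\left(x \right)}^{2} \, dx = \frac{8}{\left(a + 1\right)^{3}},$$
and the integrand here is exactly the target integrand, so $I = \frac{8}{\left(a + 1\right)^{3}}$.

Setting $a = \frac{7}{4}$:
$$I = \frac{512}{1331}.$$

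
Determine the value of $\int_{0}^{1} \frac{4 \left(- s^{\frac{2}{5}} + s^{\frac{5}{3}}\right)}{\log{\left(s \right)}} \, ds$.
$- \log{\left(\frac{194481}{2560000} \right)}$

Replace the exponent $\frac{2}{5}$ by a parameter $a$: let $I(a) = \int_{0}^{1} \frac{4 \left(s^{\frac{5}{3}} - s^{a}\right)}{\log{\left(s \right)}} \, ds$.

Since $\dfrac{\partial}{\partial a}\,s^{a} = s^{a} \ln s$, the $\ln s$ in the denominator cancels and
$$\frac{dI}{da} = \int_{0}^{1} -4 s^{a} \, ds = -4 \left[\frac{s^{a+1}}{a+1}\right]_0^1 = - \frac{4}{a + 1}.$$

Integrating with respect to $a$ gives $I(a) = - \log{\left(\frac{81 \left(a + 1\right)^{4}}{4096} \right)} + C$.

At $a = \frac{5}{3}$ the integrand is identically $0$, so $I(\frac{5}{3}) = 0$. The closed form gives $0$, hence $C = 0$.

Setting $a = \frac{2}{5}$:
$$I = - \log{\left(\frac{194481}{2560000} \right)}.$$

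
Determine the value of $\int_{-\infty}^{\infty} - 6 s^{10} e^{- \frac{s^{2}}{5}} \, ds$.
$- \frac{8859375 \sqrt{5} \sqrt{\pi}}{16}$

Start from the elementary integral
$$J(a) = \int_{-\infty}^{\infty} - 6 e^{- a s^{2}} \, ds = - \frac{6 \sqrt{\pi}}{\sqrt{a}}.$$

Differentiating under the integral sign brings down a factor of $(-s^2)$:
$$\frac{dJ}{da} = \int_{-\infty}^{\infty} 6 s^{2} e^{- a s^{2}} \, ds = \frac{3 \sqrt{\pi}}{a^{\frac{3}{2}}}.$$

Repeating $5$ times in total — each differentiation brings down another $(-s^2)$ — gives
$$\frac{d^{5}J}{da^{5}} = \int_{-\infty}^{\infty} 6 s^{10} e^{- a s^{2}} \, ds = \frac{2835 \sqrt{\pi}}{16 a^{\frac{11}{2}}},$$
and the integrand here is $(-1)^{5}$ times the target integrand, so $I = (-1)^{5}\,\frac{d^{5}J}{da^{5}} = - \frac{2835 \sqrt{\pi}}{16 a^{\frac{11}{2}}}$.

Setting $a = \frac{1}{5}$:
$$I = - \frac{8859375 \sqrt{5} \sqrt{\pi}}{16}.$$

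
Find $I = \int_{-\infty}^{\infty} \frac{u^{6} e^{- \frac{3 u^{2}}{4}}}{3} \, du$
$\frac{80 \sqrt{3} \sqrt{\pi}}{81}$

Consider the simpler parametrised integral
$$J(a) = \int_{-\infty}^{\infty} \frac{e^{- a u^{2}}}{3} \, du = \frac{\sqrt{\pi}}{3 \sqrt{a}}.$$

Differentiating under the integral sign brings down a factor of $(-u^2)$:
$$\frac{dJ}{da} = \int_{-\infty}^{\infty} - \frac{u^{2} e^{- a u^{2}}}{3} \, du = - \frac{\sqrt{\pi}}{6 a^{\frac{3}{2}}}.$$

Repeating $3$ times in total — each differentiation brings down another $(-u^2)$ — gives
$$\frac{d^{3}J}{da^{3}} = \int_{-\infty}^{\infty} - \frac{u^{6} e^{- a u^{2}}}{3} \, du = - \frac{5 \sqrt{\pi}}{8 a^{\frac{7}{2}}},$$
and the integrand here is $(-1)^{3}$ times the target integrand, so $I = (-1)^{3}\,\frac{d^{3}J}{da^{3}} = \frac{5 \sqrt{\pi}}{8 a^{\frac{7}{2}}}$.

Setting $a = \frac{3}{4}$:
$$I = \frac{80 \sqrt{3} \sqrt{\pi}}{81}.$$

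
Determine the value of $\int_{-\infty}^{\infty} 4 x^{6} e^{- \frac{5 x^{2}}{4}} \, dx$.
$\frac{192 \sqrt{5} \sqrt{\pi}}{125}$

Begin with the known integral
$$J(a) = \int_{-\infty}^{\infty} 4 e^{- a x^{2}} \, dx = \frac{4 \sqrt{\pi}}{\sqrt{a}}.$$

Differentiating under the integral sign brings down a factor of $(-x^2)$:
$$\frac{dJ}{da} = \int_{-\infty}^{\infty} - 4 x^{2} e^{- a x^{2}} \, dx = - \frac{2 \sqrt{\pi}}{a^{\frac{3}{2}}}.$$

Repeating $3$ times in total — each differentiation brings down another $(-x^2)$ — gives
$$\frac{d^{3}J}{da^{3}} = \int_{-\infty}^{\infty} - 4 x^{6} e^{- a x^{2}} \, dx = - \frac{15 \sqrt{\pi}}{2 a^{\frac{7}{2}}},$$
and the integrand here is $(-1)^{3}$ times the target integrand, so $I = (-1)^{3}\,\frac{d^{3}J}{da^{3}} = \frac{15 \sqrt{\pi}}{2 a^{\frac{7}{2}}}$.

Setting $a = \frac{5}{4}$:
$$I = \frac{192 \sqrt{5} \sqrt{\pi}}{125}.$$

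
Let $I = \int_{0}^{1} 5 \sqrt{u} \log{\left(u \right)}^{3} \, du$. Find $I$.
$- \frac{160}{27}$

Consider the simpler parametrised integral
$$J(a) = \int_{0}^{1} 5 u^{a} \, du = \frac{5}{a + 1}.$$

Differentiating under the integral sign brings down a factor of $\ln u$:
$$\frac{dJ}{da} = \int_{0}^{1} 5 u^{a} \log{\left(u \right)} \, du = - \frac{5}{\left(a + 1\right)^{2}}.$$

Repeating $3$ times in total — each differentiation brings down another $\ln u$ — gives
$$\frac{d^{3}J}{da^{3}} = \int_{0}^{1} 5 u^{a} \log{\left(u \right)}^{3} \, du = - \frac{30}{\left(a + 1\right)^{4}},$$
and the integrand here is exactly the target integrand, so $I = - \frac{30}{\left(a + 1\right)^{4}}$.

Setting $a = \frac{1}{2}$:
$$I = - \frac{160}{27}.$$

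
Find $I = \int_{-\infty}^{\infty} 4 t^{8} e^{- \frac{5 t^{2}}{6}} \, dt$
$\frac{6804 \sqrt{30} \sqrt{\pi}}{625}$

Begin with the known integral
$$J(a) = \int_{-\infty}^{\infty} 4 e^{- a t^{2}} \, dt = \frac{4 \sqrt{\pi}}{\sqrt{a}}.$$

Differentiating under the integral sign brings down a factor of $(-t^2)$:
$$\frac{dJ}{da} = \int_{-\infty}^{\infty} - 4 t^{2} e^{- a t^{2}} \, dt = - \frac{2 \sqrt{\pi}}{a^{\frac{3}{2}}}.$$

Repeating $4$ times in total — each differentiation brings down another $(-t^2)$ — gives
$$\frac{d^{4}J}{da^{4}} = \int_{-\infty}^{\infty} 4 t^{8} e^{- a t^{2}} \, dt = \frac{105 \sqrt{\pi}}{4 a^{\frac{9}{2}}},$$
and the integrand here is exactly the target integrand, so $I = \frac{105 \sqrt{\pi}}{4 a^{\frac{9}{2}}}$.

Setting $a = \frac{5}{6}$:
$$I = \frac{6804 \sqrt{30} \sqrt{\pi}}{625}.$$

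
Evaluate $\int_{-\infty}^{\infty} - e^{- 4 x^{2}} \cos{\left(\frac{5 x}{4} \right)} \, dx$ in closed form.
$- \frac{\sqrt{\pi}}{2 e^{\frac{25}{256}}}$

Define $I(b) = \int_{-\infty}^{\infty} - e^{- 4 x^{2}} \cos{\left(b x \right)} \, dx$.

Differentiating under the integral sign,
$$I'(b) = \int_{-\infty}^{\infty} x e^{- 4 x^{2}} \sin{\left(b x \right)} \, dx.$$

Integrate $\int_{-\infty}^{\infty} x \sin(b x)\, e^{- 4 x^{2}}\, dx$ by parts with $u = \sin(b x)$ and $dv = x\, e^{- 4 x^{2}}\, dx$, giving $v = - \frac{e^{- 4 x^{2}}}{8}$. The boundary term vanishes and
$$\int_{-\infty}^{\infty} x \sin(b x)\, e^{- 4 x^{2}}\, dx = \frac{b}{8} \int_{-\infty}^{\infty} \cos(b x)\, e^{- 4 x^{2}}\, dx,$$
so $I'(b) = - \frac{b}{8}\, I(b)$.

This is a separable first-order ODE; solving with the initial condition $I(0) = \int_{-\infty}^{\infty} - e^{- 4 x^{2}}\,dx = - \frac{\sqrt{\pi}}{2}$ gives
$$I(b) = - \frac{\sqrt{\pi} e^{- \frac{b^{2}}{16}}}{2}.$$

Setting $b = \frac{5}{4}$:
$$I = - \frac{\sqrt{\pi}}{2 e^{\frac{25}{256}}}.$$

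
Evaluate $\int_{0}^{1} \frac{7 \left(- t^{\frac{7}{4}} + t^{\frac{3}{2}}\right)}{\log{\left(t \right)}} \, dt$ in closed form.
$\log{\left(\frac{10000000}{19487171} \right)}$

Consider the one-parameter family: let $I(a) = \int_{0}^{1} \frac{7 \left(- t^{\frac{7}{4}} + t^{a}\right)}{\log{\left(t \right)}} \, dt$.

Since $\dfrac{\partial}{\partial a}\,t^{a} = t^{a} \ln t$, the $\ln t$ in the denominator cancels and
$$\frac{dI}{da} = \int_{0}^{1} 7 t^{a} \, dt = 7 \left[\frac{t^{a+1}}{a+1}\right]_0^1 = \frac{7}{a + 1}.$$

Integrating with respect to $a$ gives $I(a) = \log{\left(\frac{16384 \left(a + 1\right)^{7}}{19487171} \right)} + C$.

At $a = \frac{7}{4}$ the integrand is identically $0$, so $I(\frac{7}{4}) = 0$. The closed form gives $0$, hence $C = 0$.

Setting $a = \frac{3}{2}$:
$$I = \log{\left(\frac{10000000}{19487171} \right)}.$$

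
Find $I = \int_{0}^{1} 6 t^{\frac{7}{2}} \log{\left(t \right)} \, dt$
$- \frac{8}{27}$

Begin with the known integral
$$J(a) = \int_{0}^{1} 6 t^{a} \, dt = \frac{6}{a + 1}.$$

Differentiating under the integral sign brings down a factor of $\ln t$:
$$\frac{dJ}{da} = \int_{0}^{1} 6 t^{a} \log{\left(t \right)} \, dt = - \frac{6}{\left(a + 1\right)^{2}}.$$

The integral on the left is $I$, so $I = - \frac{6}{\left(a + 1\right)^{2}}$.

Setting $a = \frac{7}{2}$:
$$I = - \frac{8}{27}.$$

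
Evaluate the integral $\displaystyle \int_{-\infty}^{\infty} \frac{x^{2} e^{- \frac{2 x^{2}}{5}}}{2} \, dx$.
$\frac{5 \sqrt{10} \sqrt{\pi}}{16}$

Start from the elementary integral
$$J(a) = \int_{-\infty}^{\infty} \frac{e^{- a x^{2}}}{2} \, dx = \frac{\sqrt{\pi}}{2 \sqrt{a}}.$$

Differentiating under the integral sign brings down a factor of $(-x^2)$:
$$\frac{dJ}{da} = \int_{-\infty}^{\infty} - \frac{x^{2} e^{- a x^{2}}}{2} \, dx = - \frac{\sqrt{\pi}}{4 a^{\frac{3}{2}}}.$$

The integral on the left is $-I$, so $I = \frac{\sqrt{\pi}}{4 a^{\frac{3}{2}}}$.

Setting $a = \frac{2}{5}$:
$$I = \frac{5 \sqrt{10} \sqrt{\pi}}{16}.$$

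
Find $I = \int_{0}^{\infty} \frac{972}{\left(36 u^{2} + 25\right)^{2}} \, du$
$\frac{81 \pi}{250}$

Start from the standard arctangent integral
$$J(a) = \int_{0}^{\infty} \frac{3}{4 \left(a^{2} + u^{2}\right)} \, du = \frac{3 \pi}{8 a}.$$

Differentiating under the integral sign with respect to $a$,
$$\frac{dJ}{da} = \int_{0}^{\infty} - \frac{3 a}{2 \left(a^{2} + u^{2}\right)^{2}} \, du = - \frac{3 \pi}{8 a^{2}},$$
so $\int_{0}^{\infty} \frac{3}{4 \left(a^{2} + u^{2}\right)^{2}} \, du = \frac{3 \pi}{16 a^{3}}$.

Setting $a = \frac{5}{6}$:
$$I = \frac{81 \pi}{250}.$$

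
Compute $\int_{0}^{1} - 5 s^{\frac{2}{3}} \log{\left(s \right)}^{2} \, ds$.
$- \frac{54}{25}$

Start from the elementary integral
$$J(a) = \int_{0}^{1} - 5 s^{a} \, ds = - \frac{5}{a + 1}.$$

Differentiating under the integral sign brings down a factor of $\ln s$:
$$\frac{dJ}{da} = \int_{0}^{1} - 5 s^{a} \log{\left(s \right)} \, ds = \frac{5}{\left(a + 1\right)^{2}}.$$

Repeating twice in total — each differentiation brings down another $\ln s$ — gives
$$\frac{d^{2}J}{da^{2}} = \int_{0}^{1} - 5 s^{a} \log{\left(s \right)}^{2} \, ds = - \frac{10}{\left(a + 1\right)^{3}},$$
and the integrand here is exactly the target integrand, so $I = - \frac{10}{\left(a + 1\right)^{3}}$.

Setting $a = \frac{2}{3}$:
$$I = - \frac{54}{25}.$$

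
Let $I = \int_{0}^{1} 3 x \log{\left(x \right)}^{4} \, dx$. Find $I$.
$\frac{9}{4}$

Consider the simpler parametrised integral
$$J(a) = \int_{0}^{1} 3 x^{a} \, dx = \frac{3}{a + 1}.$$

Differentiating under the integral sign brings down a factor of $\ln x$:
$$\frac{dJ}{da} = \int_{0}^{1} 3 x^{a} \log{\left(x \right)} \, dx = - \frac{3}{\left(a + 1\right)^{2}}.$$

Repeating $4$ times in total — each differentiation brings down another $\ln x$ — gives
$$\frac{d^{4}J}{da^{4}} = \int_{0}^{1} 3 x^{a} \log{\left(x \right)}^{4} \, dx = \frac{72}{\left(a + 1\right)^{5}},$$
and the integrand here is exactly the target integrand, so $I = \frac{72}{\left(a + 1\right)^{5}}$.

Setting $a = 1$:
$$I = \frac{9}{4}.$$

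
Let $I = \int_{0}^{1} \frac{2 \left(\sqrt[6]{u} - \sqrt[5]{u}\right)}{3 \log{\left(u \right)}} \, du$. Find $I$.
$\log{\left(\frac{210^{\frac{2}{3}}}{36} \right)}$

Replace the exponent $\frac{1}{6}$ by a parameter $a$: let $I(a) = \int_{0}^{1} \frac{2 \left(- \sqrt[5]{u} + u^{a}\right)}{3 \log{\left(u \right)}} \, du$.

Since $\dfrac{\partial}{\partial a}\,u^{a} = u^{a} \ln u$, the $\ln u$ in the denominator cancels and
$$\frac{dI}{da} = \int_{0}^{1} \frac{2}{3} u^{a} \, du = \frac{2}{3} \left[\frac{u^{a+1}}{a+1}\right]_0^1 = \frac{2}{3 \left(a + 1\right)}.$$

Integrating with respect to $a$ gives $I(a) = \log{\left(\frac{5^{\frac{2}{3}} \sqrt[3]{6} \left(a + 1\right)^{\frac{2}{3}}}{6} \right)} + C$.

At $a = \frac{1}{5}$ the integrand is identically $0$, so $I(\frac{1}{5}) = 0$. The closed form gives $0$, hence $C = 0$.

Setting $a = \frac{1}{6}$:
$$I = \log{\left(\frac{210^{\frac{2}{3}}}{36} \right)}.$$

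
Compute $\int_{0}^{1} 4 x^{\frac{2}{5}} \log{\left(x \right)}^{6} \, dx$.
$\frac{225000000}{823543}$

Begin with the known integral
$$J(a) = \int_{0}^{1} 4 x^{a} \, dx = \frac{4}{a + 1}.$$

Differentiating under the integral sign brings down a factor of $\ln x$:
$$\frac{dJ}{da} = \int_{0}^{1} 4 x^{a} \log{\left(x \right)} \, dx = - \frac{4}{\left(a + 1\right)^{2}}.$$

Repeating $6$ times in total — each differentiation brings down another $\ln x$ — gives
$$\frac{d^{6}J}{da^{6}} = \int_{0}^{1} 4 x^{a} \log{\left(x \right)}^{6} \, dx = \frac{2880}{\left(a + 1\right)^{7}},$$
and the integrand here is exactly the target integrand, so $I = \frac{2880}{\left(a + 1\right)^{7}}$.

Setting $a = \frac{2}{5}$:
$$I = \frac{225000000}{823543}.$$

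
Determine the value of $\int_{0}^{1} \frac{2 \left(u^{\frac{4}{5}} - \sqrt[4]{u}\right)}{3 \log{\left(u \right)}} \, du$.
$\log{\left(\frac{6 \sqrt[3]{150}}{25} \right)}$

Consider the one-parameter family: let $I(a) = \int_{0}^{1} \frac{2 \left(- \sqrt[4]{u} + u^{a}\right)}{3 \log{\left(u \right)}} \, du$.

Since $\dfrac{\partial}{\partial a}\,u^{a} = u^{a} \ln u$, the $\ln u$ in the denominator cancels and
$$\frac{dI}{da} = \int_{0}^{1} \frac{2}{3} u^{a} \, du = \frac{2}{3} \left[\frac{u^{a+1}}{a+1}\right]_0^1 = \frac{2}{3 \left(a + 1\right)}.$$

Integrating with respect to $a$ gives $I(a) = \log{\left(\frac{2 \sqrt[3]{10} \left(a + 1\right)^{\frac{2}{3}}}{5} \right)} + C$.

At $a = \frac{1}{4}$ the integrand is identically $0$, so $I(\frac{1}{4}) = 0$. The closed form gives $0$, hence $C = 0$.

Setting $a = \frac{4}{5}$:
$$I = \log{\left(\frac{6 \sqrt[3]{150}}{25} \right)}.$$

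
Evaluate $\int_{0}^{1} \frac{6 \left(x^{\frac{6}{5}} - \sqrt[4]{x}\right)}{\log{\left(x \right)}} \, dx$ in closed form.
$- \log{\left(\frac{244140625}{7256313856} \right)}$

Introduce a parameter $a$ in the exponent: let $I(a) = \int_{0}^{1} \frac{6 \left(x^{\frac{6}{5}} - x^{a}\right)}{\log{\left(x \right)}} \, dx$.

Since $\dfrac{\partial}{\partial a}\,x^{a} = x^{a} \ln x$, the $\ln x$ in the denominator cancels and
$$\frac{dI}{da} = \int_{0}^{1} -6 x^{a} \, dx = -6 \left[\frac{x^{a+1}}{a+1}\right]_0^1 = - \frac{6}{a + 1}.$$

Integrating with respect to $a$ gives $I(a) = - \log{\left(\frac{15625 \left(a + 1\right)^{6}}{1771561} \right)} + C$.

At $a = \frac{6}{5}$ the integrand is identically $0$, so $I(\frac{6}{5}) = 0$. The closed form gives $0$, hence $C = 0$.

Setting $a = \frac{1}{4}$:
$$I = - \log{\left(\frac{244140625}{7256313856} \right)}.$$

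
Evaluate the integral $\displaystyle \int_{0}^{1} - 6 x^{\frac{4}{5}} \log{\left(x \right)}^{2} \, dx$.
$- \frac{500}{243}$

Start from the elementary integral
$$J(a) = \int_{0}^{1} - 6 x^{a} \, dx = - \frac{6}{a + 1}.$$

Differentiating under the integral sign brings down a factor of $\ln x$:
$$\frac{dJ}{da} = \int_{0}^{1} - 6 x^{a} \log{\left(x \right)} \, dx = \frac{6}{\left(a + 1\right)^{2}}.$$

Repeating twice in total — each differentiation brings down another $\ln x$ — gives
$$\frac{d^{2}J}{da^{2}} = \int_{0}^{1} - 6 x^{a} \log{\left(x \right)}^{2} \, dx = - \frac{12}{\left(a + 1\right)^{3}},$$
and the integrand here is exactly the target integrand, so $I = - \frac{12}{\left(a + 1\right)^{3}}$.

Setting $a = \frac{4}{5}$:
$$I = - \frac{500}{243}.$$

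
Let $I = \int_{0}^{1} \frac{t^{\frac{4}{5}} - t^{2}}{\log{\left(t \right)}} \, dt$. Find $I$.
$\log{\left(\frac{3}{5} \right)}$

Replace the exponent $\frac{4}{5}$ by a parameter $a$: let $I(a) = \int_{0}^{1} \frac{- t^{2} + t^{a}}{\log{\left(t \right)}} \, dt$.

Since $\dfrac{\partial}{\partial a}\,t^{a} = t^{a} \ln t$, the $\ln t$ in the denominator cancels and
$$\frac{dI}{da} = \int_{0}^{1} t^{a} \, dt = \left[\frac{t^{a+1}}{a+1}\right]_0^1 = \frac{1}{a + 1}.$$

Integrating with respect to $a$ gives $I(a) = \log{\left(\frac{a}{3} + \frac{1}{3} \right)} + C$.

At $a = 2$ the integrand is identically $0$, so $I(2) = 0$. The closed form gives $0$, hence $C = 0$.

Setting $a = \frac{4}{5}$:
$$I = \log{\left(\frac{3}{5} \right)}.$$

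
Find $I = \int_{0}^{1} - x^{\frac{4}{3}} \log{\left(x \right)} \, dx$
$\frac{9}{49}$

Begin with the known integral
$$J(a) = \int_{0}^{1} - x^{a} \, dx = - \frac{1}{a + 1}.$$

Differentiating under the integral sign brings down a factor of $\ln x$:
$$\frac{dJ}{da} = \int_{0}^{1} - x^{a} \log{\left(x \right)} \, dx = \frac{1}{\left(a + 1\right)^{2}}.$$

The integral on the left is $I$, so $I = \frac{1}{\left(a + 1\right)^{2}}$.

Setting $a = \frac{4}{3}$:
$$I = \frac{9}{49}.$$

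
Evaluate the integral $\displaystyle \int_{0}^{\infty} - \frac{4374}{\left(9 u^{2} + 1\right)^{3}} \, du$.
$- \frac{2187 \pi}{8}$

Start from the standard arctangent integral
$$J(a) = \int_{0}^{\infty} - \frac{6}{a^{2} + u^{2}} \, du = - \frac{3 \pi}{a}.$$

Differentiating under the integral sign with respect to $a$,
$$\frac{dJ}{da} = \int_{0}^{\infty} \frac{12 a}{\left(a^{2} + u^{2}\right)^{2}} \, du = \frac{3 \pi}{a^{2}},$$
so $\int_{0}^{\infty} - \frac{6}{\left(a^{2} + u^{2}\right)^{2}} \, du = - \frac{3 \pi}{2 a^{3}}$.

Repeating — each differentiation of $1/(u^2+a^2)^j$ produces $-2ja/(u^2+a^2)^{j+1}$ — and dividing through by $-2ja$ at each step yields, after $2$ differentiations in total,
$$\int_{0}^{\infty} - \frac{6}{\left(a^{2} + u^{2}\right)^{3}} \, du = - \frac{9 \pi}{8 a^{5}}.$$

Setting $a = \frac{1}{3}$:
$$I = - \frac{2187 \pi}{8}.$$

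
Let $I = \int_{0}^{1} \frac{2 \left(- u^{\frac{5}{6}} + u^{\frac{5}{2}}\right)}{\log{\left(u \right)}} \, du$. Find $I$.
$\log{\left(\frac{441}{121} \right)}$

Introduce a parameter $a$ in the exponent: let $I(a) = \int_{0}^{1} \frac{2 \left(- u^{\frac{5}{6}} + u^{a}\right)}{\log{\left(u \right)}} \, du$.

Since $\dfrac{\partial}{\partial a}\,u^{a} = u^{a} \ln u$, the $\ln u$ in the denominator cancels and
$$\frac{dI}{da} = \int_{0}^{1} 2 u^{a} \, du = 2 \left[\frac{u^{a+1}}{a+1}\right]_0^1 = \frac{2}{a + 1}.$$

Integrating with respect to $a$ gives $I(a) = \log{\left(\frac{36 \left(a + 1\right)^{2}}{121} \right)} + C$.

At $a = \frac{5}{6}$ the integrand is identically $0$, so $I(\frac{5}{6}) = 0$. The closed form gives $0$, hence $C = 0$.

Setting $a = \frac{5}{2}$:
$$I = \log{\left(\frac{441}{121} \right)}.$$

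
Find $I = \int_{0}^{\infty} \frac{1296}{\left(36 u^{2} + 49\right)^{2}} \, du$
$\frac{54 \pi}{343}$

Begin with the known result
$$J(a) = \int_{0}^{\infty} \frac{1}{a^{2} + u^{2}} \, du = \frac{\pi}{2 a}.$$

Differentiating under the integral sign with respect to $a$,
$$\frac{dJ}{da} = \int_{0}^{\infty} - \frac{2 a}{\left(a^{2} + u^{2}\right)^{2}} \, du = - \frac{\pi}{2 a^{2}},$$
so $\int_{0}^{\infty} \frac{1}{\left(a^{2} + u^{2}\right)^{2}} \, du = \frac{\pi}{4 a^{3}}$.

Setting $a = \frac{7}{6}$:
$$I = \frac{54 \pi}{343}.$$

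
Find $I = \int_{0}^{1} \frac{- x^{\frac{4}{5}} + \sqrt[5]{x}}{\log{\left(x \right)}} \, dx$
$\log{\left(\frac{2}{3} \right)}$

Introduce a parameter $a$ in the exponent: let $I(a) = \int_{0}^{1} \frac{- x^{\frac{4}{5}} + x^{a}}{\log{\left(x \right)}} \, dx$.

Since $\dfrac{\partial}{\partial a}\,x^{a} = x^{a} \ln x$, the $\ln x$ in the denominator cancels and
$$\frac{dI}{da} = \int_{0}^{1} x^{a} \, dx = \left[\frac{x^{a+1}}{a+1}\right]_0^1 = \frac{1}{a + 1}.$$

Integrating with respect to $a$ gives $I(a) = \log{\left(\frac{5 a}{9} + \frac{5}{9} \right)} + C$.

At $a = \frac{4}{5}$ the integrand is identically $0$, so $I(\frac{4}{5}) = 0$. The closed form gives $0$, hence $C = 0$.

Setting $a = \frac{1}{5}$:
$$I = \log{\left(\frac{2}{3} \right)}.$$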